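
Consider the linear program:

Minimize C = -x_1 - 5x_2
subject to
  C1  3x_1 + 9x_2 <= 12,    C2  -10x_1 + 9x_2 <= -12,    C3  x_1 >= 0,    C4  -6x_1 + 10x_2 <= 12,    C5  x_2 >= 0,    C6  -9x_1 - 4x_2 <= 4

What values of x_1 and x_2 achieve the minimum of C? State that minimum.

Vertices and C = -x_1 - 5x_2:
  (24/13, 28/39) → C = -212/39
  (4, 0) → C = -4
  (6/5, 0) → C = -6/5

The binding constraints are 3x_1 + 9x_2 = 12 and -10x_1 + 9x_2 = -12.
Solving simultaneously gives x_1 = 24/13, x_2 = 28/39.

x_1 = 24/13, x_2 = 28/39, minimum C = -212/39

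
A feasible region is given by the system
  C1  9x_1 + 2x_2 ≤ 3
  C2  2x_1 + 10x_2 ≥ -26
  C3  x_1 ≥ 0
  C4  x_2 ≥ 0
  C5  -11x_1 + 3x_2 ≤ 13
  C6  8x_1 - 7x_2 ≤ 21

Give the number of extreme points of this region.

3

Of the 15 pairwise boundary intersections, those satisfying every inequality are:
  (0, 3/2)
  (1/3, 0)
  (0, 0)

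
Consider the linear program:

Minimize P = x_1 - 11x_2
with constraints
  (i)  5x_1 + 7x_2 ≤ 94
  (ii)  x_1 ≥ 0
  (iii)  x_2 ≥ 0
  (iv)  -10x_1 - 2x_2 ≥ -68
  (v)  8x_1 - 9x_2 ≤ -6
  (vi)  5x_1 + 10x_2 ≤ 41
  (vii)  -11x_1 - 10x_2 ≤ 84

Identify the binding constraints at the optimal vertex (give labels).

(ii) and (vi)

Vertices and P = x_1 - 11x_2:
  (0, 2/3) → P = -22/3
  (0, 41/10) → P = -451/10
  (309/125, 358/125) → P = -3629/125

The minimum is at (0, 41/10). Substituting into each constraint, equality holds for (ii) and (vi); the remaining constraints have slack.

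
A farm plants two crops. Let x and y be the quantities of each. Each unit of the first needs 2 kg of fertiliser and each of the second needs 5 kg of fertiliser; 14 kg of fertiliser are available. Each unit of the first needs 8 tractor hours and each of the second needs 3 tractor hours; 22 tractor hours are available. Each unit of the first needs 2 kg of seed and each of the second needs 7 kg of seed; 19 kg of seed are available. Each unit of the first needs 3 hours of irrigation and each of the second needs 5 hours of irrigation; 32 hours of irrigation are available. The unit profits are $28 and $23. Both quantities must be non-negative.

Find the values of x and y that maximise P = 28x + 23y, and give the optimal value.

Vertices and P = 28x + 23y:
  (0, 0) → P = 0
  (0, 19/7) → P = 437/7
  (11/4, 0) → P = 77
  (2, 2) → P = 102
  (3/4, 5/2) → P = 157/2

At the optimal vertex, 2x + 5y = 14 and 8x + 3y = 22.
Solving simultaneously gives x = 2, y = 2.

x = 2, y = 2, maximum P = 102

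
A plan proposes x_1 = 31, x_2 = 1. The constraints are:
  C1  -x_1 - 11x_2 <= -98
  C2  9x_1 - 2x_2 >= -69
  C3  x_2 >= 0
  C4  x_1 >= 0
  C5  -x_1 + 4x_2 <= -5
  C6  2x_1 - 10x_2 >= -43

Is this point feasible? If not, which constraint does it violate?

Constraint C1: -x_1 - 11x_2 = -42, which is not ≤ -98. All other constraints are satisfied.

not feasible — violates C1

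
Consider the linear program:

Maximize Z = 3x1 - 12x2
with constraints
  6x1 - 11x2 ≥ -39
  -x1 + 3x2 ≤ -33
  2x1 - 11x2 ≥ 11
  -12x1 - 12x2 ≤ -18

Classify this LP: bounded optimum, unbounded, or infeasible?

unbounded

From the feasible point (66, 11), moving in the direction (12, -12) keeps every constraint satisfied while Z increases without bound.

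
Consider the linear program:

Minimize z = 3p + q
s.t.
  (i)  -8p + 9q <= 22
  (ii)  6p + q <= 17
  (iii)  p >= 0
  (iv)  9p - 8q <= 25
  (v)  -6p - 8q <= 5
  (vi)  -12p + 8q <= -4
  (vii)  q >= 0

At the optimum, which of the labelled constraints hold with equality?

(vi) and (vii)

Corner points and z = 3p + q:
  (161/57, 1/19) → z = 162/19
  (7/3, 3) → z = 10
  (25/9, 0) → z = 25/3
  (1/3, 0) → z = 1

The minimum is at (1/3, 0). Substituting into each constraint, equality holds for (vi) and (vii); the remaining constraints have slack.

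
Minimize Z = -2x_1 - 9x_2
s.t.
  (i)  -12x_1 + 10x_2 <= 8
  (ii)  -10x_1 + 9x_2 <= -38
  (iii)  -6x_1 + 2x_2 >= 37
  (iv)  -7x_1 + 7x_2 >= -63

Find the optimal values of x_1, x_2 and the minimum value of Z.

Feasible corners and Z = -2x_1 - 9x_2:
  (-409/34, -299/17) → Z = 3100/17
  (-43, -52) → Z = 554
  (-55/4, -91/4) → Z = 929/4

x_1 = -409/34, x_2 = -299/17, minimum Z = 3100/17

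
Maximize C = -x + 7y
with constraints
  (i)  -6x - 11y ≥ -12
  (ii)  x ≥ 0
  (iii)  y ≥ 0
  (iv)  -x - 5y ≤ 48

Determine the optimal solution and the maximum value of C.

x = 0, y = 12/11, maximum C = 84/11

The binding constraints are -6x - 11y = -12 and x = 0.
Solving simultaneously gives x = 0, y = 12/11.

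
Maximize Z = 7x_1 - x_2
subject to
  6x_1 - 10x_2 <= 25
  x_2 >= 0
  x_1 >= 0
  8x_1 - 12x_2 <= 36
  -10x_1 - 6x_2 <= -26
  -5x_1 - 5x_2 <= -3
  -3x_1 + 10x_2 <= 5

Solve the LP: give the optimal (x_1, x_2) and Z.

Vertices and Z = 7x_1 - x_2:
  (25/6, 0) → Z = 175/6
  (15/2, 2) → Z = 101/2
  (13/5, 0) → Z = 91/5
  (105/11, 37/11) → Z = 698/11
  (115/59, 64/59) → Z = 741/59

At the optimal vertex, 8x_1 - 12x_2 = 36 and -3x_1 + 10x_2 = 5.
Solving simultaneously gives x_1 = 105/11, x_2 = 37/11.

x_1 = 105/11, x_2 = 37/11, maximum Z = 698/11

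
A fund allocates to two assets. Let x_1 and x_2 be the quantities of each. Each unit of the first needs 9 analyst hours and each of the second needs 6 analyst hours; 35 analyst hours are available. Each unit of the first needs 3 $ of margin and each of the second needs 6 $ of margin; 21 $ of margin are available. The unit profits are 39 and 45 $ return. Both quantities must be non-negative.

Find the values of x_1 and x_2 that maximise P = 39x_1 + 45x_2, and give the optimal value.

x_1 = 7/3, x_2 = 7/3, maximum P = 196

Extreme points and P = 39x_1 + 45x_2:
  (0, 0) → P = 0
  (0, 7/2) → P = 315/2
  (35/9, 0) → P = 455/3
  (7/3, 7/3) → P = 196

The optimum lies where 9x_1 + 6x_2 = 35 and 3x_1 + 6x_2 = 21.
Solving simultaneously gives x_1 = 7/3, x_2 = 7/3.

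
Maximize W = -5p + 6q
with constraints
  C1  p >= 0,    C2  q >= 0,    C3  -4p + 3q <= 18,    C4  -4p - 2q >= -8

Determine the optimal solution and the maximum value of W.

p = 0, q = 4, maximum W = 24

Feasible corners and W = -5p + 6q:
  (0, 0) → W = 0
  (0, 4) → W = 24
  (2, 0) → W = -10

The optimum lies where p = 0 and -4p - 2q = -8.
Solving simultaneously gives p = 0, q = 4.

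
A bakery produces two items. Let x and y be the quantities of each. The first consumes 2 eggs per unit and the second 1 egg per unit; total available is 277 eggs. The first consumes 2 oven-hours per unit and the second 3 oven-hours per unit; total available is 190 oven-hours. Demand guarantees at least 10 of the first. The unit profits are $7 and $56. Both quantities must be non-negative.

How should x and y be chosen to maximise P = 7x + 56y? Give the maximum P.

x = 10, y = 170/3, maximum P = 9730/3

Feasible corners and P = 7x + 56y:
  (95, 0) → P = 665
  (10, 0) → P = 70
  (10, 170/3) → P = 9730/3

The binding constraints are 2x + 3y = 190 and x = 10.
Solving simultaneously gives x = 10, y = 170/3.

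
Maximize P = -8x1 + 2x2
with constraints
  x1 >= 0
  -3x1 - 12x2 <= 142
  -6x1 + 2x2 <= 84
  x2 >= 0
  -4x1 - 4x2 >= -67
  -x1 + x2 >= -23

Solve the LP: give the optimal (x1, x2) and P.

x1 = 0, x2 = 67/4, maximum P = 67/2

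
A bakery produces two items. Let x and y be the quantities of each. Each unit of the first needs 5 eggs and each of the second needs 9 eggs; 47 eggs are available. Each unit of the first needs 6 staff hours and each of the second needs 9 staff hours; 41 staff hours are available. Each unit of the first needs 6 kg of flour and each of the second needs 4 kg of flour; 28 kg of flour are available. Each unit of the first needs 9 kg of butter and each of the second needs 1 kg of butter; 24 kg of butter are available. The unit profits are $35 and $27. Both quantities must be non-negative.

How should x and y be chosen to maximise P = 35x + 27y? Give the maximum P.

x = 7/3, y = 3, maximum P = 488/3

At the optimal vertex, 6x + 9y = 41 and 9x + y = 24.
Solving simultaneously gives x = 7/3, y = 3.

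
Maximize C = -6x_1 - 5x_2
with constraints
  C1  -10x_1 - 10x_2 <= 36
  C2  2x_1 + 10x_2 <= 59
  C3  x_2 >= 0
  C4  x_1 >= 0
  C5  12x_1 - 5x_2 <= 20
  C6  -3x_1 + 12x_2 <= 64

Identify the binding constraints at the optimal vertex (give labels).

C3 and C4

Vertices and C = -6x_1 - 5x_2:
  (99/26, 334/65) → C = -631/13
  (34/27, 305/54) → C = -1933/54
  (0, 0) → C = 0
  (5/3, 0) → C = -10
  (0, 16/3) → C = -80/3

The maximum is at (0, 0). Substituting into each constraint, equality holds for C3 and C4; the remaining constraints have slack.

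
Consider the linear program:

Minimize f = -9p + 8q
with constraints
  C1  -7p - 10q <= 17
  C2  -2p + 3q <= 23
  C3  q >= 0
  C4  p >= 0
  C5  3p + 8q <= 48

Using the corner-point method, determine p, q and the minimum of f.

Vertices and f = -9p + 8q:
  (0, 0) → f = 0
  (16, 0) → f = -144
  (0, 6) → f = 48

p = 16, q = 0, minimum f = -144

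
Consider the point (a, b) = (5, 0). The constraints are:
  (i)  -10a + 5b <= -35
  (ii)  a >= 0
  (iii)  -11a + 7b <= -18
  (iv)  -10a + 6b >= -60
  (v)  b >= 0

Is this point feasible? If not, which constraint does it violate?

feasible

(i): -50 ≤ -35 ✓
(ii): 5 ≥ 0 ✓
(iii): -55 ≤ -18 ✓
(iv): -50 ≥ -60 ✓
(v): 0 ≥ 0 ✓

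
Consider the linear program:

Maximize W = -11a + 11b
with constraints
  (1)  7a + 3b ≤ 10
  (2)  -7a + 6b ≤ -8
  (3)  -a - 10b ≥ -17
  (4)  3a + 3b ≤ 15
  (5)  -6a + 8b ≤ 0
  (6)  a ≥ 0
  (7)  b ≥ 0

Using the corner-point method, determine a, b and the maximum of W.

a = 4/3, b = 2/9, maximum W = -110/9

Feasible corners and W = -11a + 11b:
  (4/3, 2/9) → W = -110/9
  (10/7, 0) → W = -110/7
  (8/7, 0) → W = -88/7

The binding constraints are 7a + 3b = 10 and -7a + 6b = -8.
Solving simultaneously gives a = 4/3, b = 2/9.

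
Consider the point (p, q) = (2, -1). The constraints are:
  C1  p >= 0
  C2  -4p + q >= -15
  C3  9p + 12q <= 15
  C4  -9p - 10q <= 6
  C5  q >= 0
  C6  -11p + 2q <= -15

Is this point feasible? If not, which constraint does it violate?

Constraint C5: q = -1, which is not ≥ 0. All other constraints are satisfied.

not feasible — violates C5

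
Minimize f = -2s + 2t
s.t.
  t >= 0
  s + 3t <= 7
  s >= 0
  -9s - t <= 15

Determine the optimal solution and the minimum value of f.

s = 7, t = 0, minimum f = -14

Extreme points and f = -2s + 2t:
  (7, 0) → f = -14
  (0, 0) → f = 0
  (0, 7/3) → f = 14/3

The binding constraints are t = 0 and s + 3t = 7.
Solving simultaneously gives s = 7, t = 0.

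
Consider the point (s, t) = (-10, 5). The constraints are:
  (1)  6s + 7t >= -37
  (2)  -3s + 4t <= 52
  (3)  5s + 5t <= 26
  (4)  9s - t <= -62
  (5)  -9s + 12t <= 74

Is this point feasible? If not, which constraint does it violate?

Constraint (5): -9s + 12t = 150, which is not ≤ 74. All other constraints are satisfied.

not feasible — violates (5)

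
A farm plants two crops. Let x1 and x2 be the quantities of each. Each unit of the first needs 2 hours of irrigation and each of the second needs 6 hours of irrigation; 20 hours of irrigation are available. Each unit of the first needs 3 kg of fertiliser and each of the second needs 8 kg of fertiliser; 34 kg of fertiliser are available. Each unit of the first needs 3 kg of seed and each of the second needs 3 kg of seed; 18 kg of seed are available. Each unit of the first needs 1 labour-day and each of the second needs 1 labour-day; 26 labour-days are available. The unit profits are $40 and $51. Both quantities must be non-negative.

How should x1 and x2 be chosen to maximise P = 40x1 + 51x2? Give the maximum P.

The binding constraints are 2x1 + 6x2 = 20 and 3x1 + 3x2 = 18.
Solving simultaneously gives x1 = 4, x2 = 2.

x1 = 4, x2 = 2, maximum P = 262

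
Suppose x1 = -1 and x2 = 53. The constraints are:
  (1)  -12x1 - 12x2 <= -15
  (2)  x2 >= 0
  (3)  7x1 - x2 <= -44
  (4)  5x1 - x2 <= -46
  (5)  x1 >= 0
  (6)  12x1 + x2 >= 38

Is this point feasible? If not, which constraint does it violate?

not feasible — violates (5)

Constraint (5): x1 = -1, which is not ≥ 0. All other constraints are satisfied.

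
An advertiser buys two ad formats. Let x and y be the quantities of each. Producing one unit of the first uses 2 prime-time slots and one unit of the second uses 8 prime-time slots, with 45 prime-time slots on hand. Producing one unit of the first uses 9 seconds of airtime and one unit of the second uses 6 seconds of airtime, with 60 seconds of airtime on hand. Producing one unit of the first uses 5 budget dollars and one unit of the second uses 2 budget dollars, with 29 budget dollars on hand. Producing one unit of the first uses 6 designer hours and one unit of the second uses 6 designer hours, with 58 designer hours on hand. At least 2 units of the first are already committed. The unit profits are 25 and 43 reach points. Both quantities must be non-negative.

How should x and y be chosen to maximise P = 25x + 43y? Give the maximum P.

x = 7/2, y = 19/4, maximum P = 1167/4

Extreme points and P = 25x + 43y:
  (29/5, 0) → P = 145
  (2, 0) → P = 50
  (7/2, 19/4) → P = 1167/4
  (2, 41/8) → P = 2163/8
  (9/2, 13/4) → P = 1009/4

At the optimal vertex, 2x + 8y = 45 and 9x + 6y = 60.
Solving simultaneously gives x = 7/2, y = 19/4.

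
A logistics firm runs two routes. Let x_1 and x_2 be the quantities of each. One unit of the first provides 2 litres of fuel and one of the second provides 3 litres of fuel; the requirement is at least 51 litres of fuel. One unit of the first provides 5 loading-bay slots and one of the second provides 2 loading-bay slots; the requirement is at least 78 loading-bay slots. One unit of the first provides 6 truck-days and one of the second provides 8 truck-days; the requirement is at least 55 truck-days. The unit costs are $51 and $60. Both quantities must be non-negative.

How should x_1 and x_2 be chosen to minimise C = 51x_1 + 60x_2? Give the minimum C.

x_1 = 12, x_2 = 9, minimum C = 1152

Feasible corners and C = 51x_1 + 60x_2:
  (0, 39) → C = 2340
  (51/2, 0) → C = 2601/2
  (12, 9) → C = 1152
The feasible region is unbounded (it extends along (0, 1), (1, 0)), but C strictly increases along every unbounded feasible direction, so there is no improving ray and the minimum is attained at a vertex.

The optimum lies where 2x_1 + 3x_2 = 51 and 5x_1 + 2x_2 = 78.
Solving simultaneously gives x_1 = 12, x_2 = 9.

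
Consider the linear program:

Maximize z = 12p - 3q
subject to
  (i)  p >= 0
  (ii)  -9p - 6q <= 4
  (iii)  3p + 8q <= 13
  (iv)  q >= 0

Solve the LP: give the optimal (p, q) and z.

Corner points and z = 12p - 3q:
  (0, 13/8) → z = -39/8
  (0, 0) → z = 0
  (13/3, 0) → z = 52

At the optimal vertex, 3p + 8q = 13 and q = 0.
Solving simultaneously gives p = 13/3, q = 0.

p = 13/3, q = 0, maximum z = 52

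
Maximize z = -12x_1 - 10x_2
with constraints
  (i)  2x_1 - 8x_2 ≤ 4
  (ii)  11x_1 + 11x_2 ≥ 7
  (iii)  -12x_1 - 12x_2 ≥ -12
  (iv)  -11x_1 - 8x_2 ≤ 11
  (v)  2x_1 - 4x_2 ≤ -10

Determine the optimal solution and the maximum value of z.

x_1 = -59/11, x_2 = 6, maximum z = 48/11

The binding constraints are 11x_1 + 11x_2 = 7 and -11x_1 - 8x_2 = 11.
Solving simultaneously gives x_1 = -59/11, x_2 = 6.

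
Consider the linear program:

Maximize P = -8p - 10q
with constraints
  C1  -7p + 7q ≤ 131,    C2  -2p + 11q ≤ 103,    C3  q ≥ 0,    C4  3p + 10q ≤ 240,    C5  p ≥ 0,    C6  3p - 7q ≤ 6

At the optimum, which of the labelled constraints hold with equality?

Corner points and P = -8p - 10q:
  (1610/53, 789/53) → P = -20770/53
  (0, 103/11) → P = -1030/11
  (0, 0) → P = 0
  (2, 0) → P = -16
  (580/17, 234/17) → P = -6980/17

The maximum is at (0, 0). Substituting into each constraint, equality holds for C3 and C5; the remaining constraints have slack.

C3 and C5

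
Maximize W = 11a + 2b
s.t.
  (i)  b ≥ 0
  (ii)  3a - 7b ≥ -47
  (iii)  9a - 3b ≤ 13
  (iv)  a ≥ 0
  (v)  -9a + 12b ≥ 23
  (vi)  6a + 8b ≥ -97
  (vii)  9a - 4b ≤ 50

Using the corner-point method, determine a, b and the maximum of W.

a = 116/27, b = 77/9, maximum W = 1738/27

Corner points and W = 11a + 2b:
  (116/27, 77/9) → W = 1738/27
  (0, 47/7) → W = 94/7
  (25/9, 4) → W = 347/9
  (0, 23/12) → W = 23/6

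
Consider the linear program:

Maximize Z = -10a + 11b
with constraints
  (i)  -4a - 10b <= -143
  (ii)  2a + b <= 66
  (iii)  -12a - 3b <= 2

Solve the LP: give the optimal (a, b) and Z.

Vertices and Z = -10a + 11b:
  (517/16, 11/8) → Z = -308
  (-449/108, 431/27) → Z = 1303/6
  (-100/3, 398/3) → Z = 5378/3

a = -100/3, b = 398/3, maximum Z = 5378/3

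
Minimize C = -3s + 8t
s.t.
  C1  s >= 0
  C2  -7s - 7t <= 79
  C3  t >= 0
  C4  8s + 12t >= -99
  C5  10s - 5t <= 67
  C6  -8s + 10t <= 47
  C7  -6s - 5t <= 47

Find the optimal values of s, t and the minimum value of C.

Corner points and C = -3s + 8t:
  (0, 0) → C = 0
  (0, 47/10) → C = 188/5
  (67/10, 0) → C = -201/10
  (181/12, 503/30) → C = 5333/60

s = 67/10, t = 0, minimum C = -201/10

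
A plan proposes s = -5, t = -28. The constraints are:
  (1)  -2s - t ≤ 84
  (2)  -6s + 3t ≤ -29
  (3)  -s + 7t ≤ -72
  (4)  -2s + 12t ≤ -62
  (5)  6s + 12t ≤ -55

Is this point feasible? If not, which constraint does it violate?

(1): 38 ≤ 84 ✓
(2): -54 ≤ -29 ✓
(3): -191 ≤ -72 ✓
(4): -326 ≤ -62 ✓
(5): -366 ≤ -55 ✓

feasible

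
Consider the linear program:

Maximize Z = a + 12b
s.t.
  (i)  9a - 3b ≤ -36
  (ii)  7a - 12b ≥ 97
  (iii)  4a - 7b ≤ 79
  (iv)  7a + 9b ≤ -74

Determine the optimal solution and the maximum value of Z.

a = -241/29, b = -375/29, maximum Z = -4741/29

Feasible corners and Z = a + 12b:
  (-241/29, -375/29) → Z = -4741/29
  (-163/17, -285/17) → Z = -3583/17
  (-269, -165) → Z = -2249

The optimum lies where 9a - 3b = -36 and 7a - 12b = 97.
Solving simultaneously gives a = -241/29, b = -375/29.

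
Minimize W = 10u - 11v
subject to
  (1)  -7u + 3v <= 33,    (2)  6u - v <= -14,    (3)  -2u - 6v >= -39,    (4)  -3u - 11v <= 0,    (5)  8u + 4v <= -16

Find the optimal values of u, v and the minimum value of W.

Vertices and W = 10u - 11v:
  (-363/86, 99/86) → W = -4719/86
  (-45/13, 38/13) → W = -868/13
  (-44/19, 12/19) → W = -572/19

u = -45/13, v = 38/13, minimum W = -868/13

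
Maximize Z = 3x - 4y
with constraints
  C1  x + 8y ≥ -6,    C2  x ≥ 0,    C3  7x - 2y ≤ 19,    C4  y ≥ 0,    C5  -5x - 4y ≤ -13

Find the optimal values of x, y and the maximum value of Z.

Extreme points and Z = 3x - 4y:
  (0, 13/4) → Z = -13
  (19/7, 0) → Z = 57/7
  (13/5, 0) → Z = 39/5
The feasible region is unbounded (it extends along (0, 1), (2, 7)), but Z strictly decreases along every unbounded feasible direction, so there is no improving ray and the maximum is attained at a vertex.

The binding constraints are 7x - 2y = 19 and y = 0.
Solving simultaneously gives x = 19/7, y = 0.

x = 19/7, y = 0, maximum Z = 57/7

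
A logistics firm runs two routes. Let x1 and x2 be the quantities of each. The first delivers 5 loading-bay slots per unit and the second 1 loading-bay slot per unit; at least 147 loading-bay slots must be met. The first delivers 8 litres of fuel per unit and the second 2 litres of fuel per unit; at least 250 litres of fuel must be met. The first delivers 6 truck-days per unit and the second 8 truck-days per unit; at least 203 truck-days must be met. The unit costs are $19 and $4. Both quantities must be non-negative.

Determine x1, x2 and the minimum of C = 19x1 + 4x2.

x1 = 22, x2 = 37, minimum C = 566

Vertices and C = 19x1 + 4x2:
  (0, 147) → C = 588
  (203/6, 0) → C = 3857/6
  (22, 37) → C = 566
  (797/26, 31/13) → C = 15391/26
The feasible region is unbounded (it extends along (0, 1), (1, 0)), but C strictly increases along every unbounded feasible direction, so there is no improving ray and the minimum is attained at a vertex.

The binding constraints are 5x1 + x2 = 147 and 8x1 + 2x2 = 250.
Solving simultaneously gives x1 = 22, x2 = 37.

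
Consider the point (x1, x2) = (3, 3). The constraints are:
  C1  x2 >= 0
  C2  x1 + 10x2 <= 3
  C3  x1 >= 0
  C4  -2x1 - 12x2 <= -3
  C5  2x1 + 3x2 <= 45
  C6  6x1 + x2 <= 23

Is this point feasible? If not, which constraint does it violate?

Constraint C2: x1 + 10x2 = 33, which is not ≤ 3. All other constraints are satisfied.

not feasible — violates C2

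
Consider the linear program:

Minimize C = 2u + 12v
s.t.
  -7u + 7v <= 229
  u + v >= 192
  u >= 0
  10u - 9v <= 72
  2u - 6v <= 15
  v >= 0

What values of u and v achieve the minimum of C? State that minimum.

u = 1800/19, v = 1848/19, minimum C = 25776/19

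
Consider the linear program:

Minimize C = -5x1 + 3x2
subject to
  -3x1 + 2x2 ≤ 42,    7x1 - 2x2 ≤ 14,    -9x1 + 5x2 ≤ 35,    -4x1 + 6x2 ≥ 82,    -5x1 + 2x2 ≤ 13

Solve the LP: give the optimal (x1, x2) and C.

Corner points and C = -5x1 + 3x2:
  (140/17, 371/17) → C = 413/17
  (124/17, 315/17) → C = 325/17
  (100/17, 299/17) → C = 397/17

The binding constraints are 7x1 - 2x2 = 14 and -4x1 + 6x2 = 82.
Solving simultaneously gives x1 = 124/17, x2 = 315/17.

x1 = 124/17, x2 = 315/17, minimum C = 325/17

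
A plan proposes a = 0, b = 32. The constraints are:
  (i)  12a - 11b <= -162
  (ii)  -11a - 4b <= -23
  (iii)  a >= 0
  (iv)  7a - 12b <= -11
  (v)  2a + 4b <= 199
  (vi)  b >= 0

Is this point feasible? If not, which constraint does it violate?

feasible

(i): -352 ≤ -162 ✓
(ii): -128 ≤ -23 ✓
(iii): 0 ≥ 0 ✓
(iv): -384 ≤ -11 ✓
(v): 128 ≤ 199 ✓
(vi): 32 ≥ 0 ✓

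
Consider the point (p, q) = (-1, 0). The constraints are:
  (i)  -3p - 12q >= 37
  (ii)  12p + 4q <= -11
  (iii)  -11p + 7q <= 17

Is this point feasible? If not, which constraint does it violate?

Constraint (i): -3p - 12q = 3, which is not ≥ 37. All other constraints are satisfied.

not feasible — violates (i)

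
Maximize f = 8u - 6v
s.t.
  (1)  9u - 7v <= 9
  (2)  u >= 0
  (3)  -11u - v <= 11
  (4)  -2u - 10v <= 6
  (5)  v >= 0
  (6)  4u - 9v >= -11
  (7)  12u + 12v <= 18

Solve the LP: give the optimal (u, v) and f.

Corner points and f = 8u - 6v:
  (1, 0) → f = 8
  (39/32, 9/32) → f = 129/16
  (0, 0) → f = 0
  (0, 11/9) → f = -22/3
  (5/26, 17/13) → f = -82/13

At the optimal vertex, 9u - 7v = 9 and 12u + 12v = 18.
Solving simultaneously gives u = 39/32, v = 9/32.

u = 39/32, v = 9/32, maximum f = 129/16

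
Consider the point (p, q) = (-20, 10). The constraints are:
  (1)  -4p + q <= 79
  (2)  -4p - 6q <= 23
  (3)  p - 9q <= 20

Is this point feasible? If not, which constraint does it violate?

Constraint (1): -4p + q = 90, which is not ≤ 79. All other constraints are satisfied.

not feasible — violates (1)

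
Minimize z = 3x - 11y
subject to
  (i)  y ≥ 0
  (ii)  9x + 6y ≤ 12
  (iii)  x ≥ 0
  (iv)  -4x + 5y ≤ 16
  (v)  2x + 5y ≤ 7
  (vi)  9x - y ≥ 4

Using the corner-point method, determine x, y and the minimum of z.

x = 4/7, y = 8/7, minimum z = -76/7

Vertices and z = 3x - 11y:
  (4/3, 0) → z = 4
  (4/9, 0) → z = 4/3
  (4/7, 8/7) → z = -76/7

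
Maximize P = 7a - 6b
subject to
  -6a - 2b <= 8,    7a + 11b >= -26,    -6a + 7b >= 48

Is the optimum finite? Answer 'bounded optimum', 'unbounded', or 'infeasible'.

unbounded

From the feasible point (-76/27, 40/9), moving in the direction (7, 6) keeps every constraint satisfied while P increases without bound.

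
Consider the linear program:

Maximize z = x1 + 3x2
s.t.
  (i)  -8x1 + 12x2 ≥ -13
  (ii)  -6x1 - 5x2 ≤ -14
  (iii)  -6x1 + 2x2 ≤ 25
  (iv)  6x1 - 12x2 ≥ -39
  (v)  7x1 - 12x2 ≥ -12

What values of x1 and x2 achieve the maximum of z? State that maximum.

Vertices and z = x1 + 3x2:
  (233/112, 17/56) → z = 335/112
  (25, 187/12) → z = 287/4
  (108/107, 170/107) → z = 618/107

The optimum lies where -8x1 + 12x2 = -13 and 7x1 - 12x2 = -12.
Solving simultaneously gives x1 = 25, x2 = 187/12.

x1 = 25, x2 = 187/12, maximum z = 287/4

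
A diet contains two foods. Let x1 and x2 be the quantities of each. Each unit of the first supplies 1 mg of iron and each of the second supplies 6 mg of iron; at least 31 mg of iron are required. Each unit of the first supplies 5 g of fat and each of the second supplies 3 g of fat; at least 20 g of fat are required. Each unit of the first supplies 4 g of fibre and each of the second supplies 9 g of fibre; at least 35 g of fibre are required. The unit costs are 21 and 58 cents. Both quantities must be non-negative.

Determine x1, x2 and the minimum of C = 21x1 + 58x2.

x1 = 1, x2 = 5, minimum C = 311

Corner points and C = 21x1 + 58x2:
  (0, 20/3) → C = 1160/3
  (31, 0) → C = 651
  (1, 5) → C = 311
The feasible region is unbounded (it extends along (0, 1), (1, 0)), but C strictly increases along every unbounded feasible direction, so there is no improving ray and the minimum is attained at a vertex.

At the optimal vertex, x1 + 6x2 = 31 and 5x1 + 3x2 = 20.
Solving simultaneously gives x1 = 1, x2 = 5.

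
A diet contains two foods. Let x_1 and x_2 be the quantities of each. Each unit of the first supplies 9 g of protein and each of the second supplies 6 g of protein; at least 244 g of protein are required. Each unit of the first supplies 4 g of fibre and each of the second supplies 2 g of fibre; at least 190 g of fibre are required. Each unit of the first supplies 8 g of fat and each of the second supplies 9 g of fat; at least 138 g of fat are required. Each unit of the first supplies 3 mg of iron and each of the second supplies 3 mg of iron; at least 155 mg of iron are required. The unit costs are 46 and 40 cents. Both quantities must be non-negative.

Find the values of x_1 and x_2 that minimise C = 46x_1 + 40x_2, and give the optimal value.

The feasible region is unbounded (it extends along (0, 1), (1, 0)), but C strictly increases along every unbounded feasible direction, so there is no improving ray and the minimum is attained at a vertex.

The binding constraints are 4x_1 + 2x_2 = 190 and 3x_1 + 3x_2 = 155.
Solving simultaneously gives x_1 = 130/3, x_2 = 25/3.

x_1 = 130/3, x_2 = 25/3, minimum C = 6980/3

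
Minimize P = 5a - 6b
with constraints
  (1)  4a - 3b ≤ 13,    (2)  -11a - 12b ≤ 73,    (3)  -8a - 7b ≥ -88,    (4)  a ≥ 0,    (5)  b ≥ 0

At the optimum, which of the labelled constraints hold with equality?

Extreme points and P = 5a - 6b:
  (355/52, 62/13) → P = 287/52
  (13/4, 0) → P = 65/4
  (0, 88/7) → P = -528/7
  (0, 0) → P = 0

The minimum is at (0, 88/7). Substituting into each constraint, equality holds for (3) and (4); the remaining constraints have slack.

(3) and (4)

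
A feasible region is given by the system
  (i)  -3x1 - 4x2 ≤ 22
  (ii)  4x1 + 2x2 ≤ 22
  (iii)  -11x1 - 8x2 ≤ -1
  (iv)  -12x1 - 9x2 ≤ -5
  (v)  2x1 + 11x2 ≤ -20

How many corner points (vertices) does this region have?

4

Pairwise boundary intersections that survive every other constraint:
  (66/5, -77/5)
  (218/21, -93/7)
  (141/20, -31/10)
  (235/114, -125/57)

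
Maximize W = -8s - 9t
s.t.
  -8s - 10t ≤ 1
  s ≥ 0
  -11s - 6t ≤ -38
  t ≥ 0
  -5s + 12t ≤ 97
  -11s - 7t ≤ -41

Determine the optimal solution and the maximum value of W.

s = 41/11, t = 0, maximum W = -328/11

Extreme points and W = -8s - 9t:
  (0, 19/3) → W = -57
  (0, 97/12) → W = -291/4
  (20/11, 3) → W = -457/11
  (41/11, 0) → W = -328/11
The feasible region is unbounded (it extends along (1, 0), (12, 5)), but W strictly decreases along every unbounded feasible direction, so there is no improving ray and the maximum is attained at a vertex.

At the optimal vertex, t = 0 and -11s - 7t = -41.
Solving simultaneously gives s = 41/11, t = 0.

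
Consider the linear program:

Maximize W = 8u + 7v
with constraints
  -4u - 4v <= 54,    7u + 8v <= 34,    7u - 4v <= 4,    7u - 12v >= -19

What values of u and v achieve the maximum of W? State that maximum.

u = 2, v = 5/2, maximum W = 67/2

Feasible corners and W = 8u + 7v:
  (-50/11, -197/22) → W = -2179/22
  (-181/19, -151/38) → W = -3953/38
  (2, 5/2) → W = 67/2
  (64/35, 53/20) → W = 929/28

The binding constraints are 7u + 8v = 34 and 7u - 4v = 4.
Solving simultaneously gives u = 2, v = 5/2.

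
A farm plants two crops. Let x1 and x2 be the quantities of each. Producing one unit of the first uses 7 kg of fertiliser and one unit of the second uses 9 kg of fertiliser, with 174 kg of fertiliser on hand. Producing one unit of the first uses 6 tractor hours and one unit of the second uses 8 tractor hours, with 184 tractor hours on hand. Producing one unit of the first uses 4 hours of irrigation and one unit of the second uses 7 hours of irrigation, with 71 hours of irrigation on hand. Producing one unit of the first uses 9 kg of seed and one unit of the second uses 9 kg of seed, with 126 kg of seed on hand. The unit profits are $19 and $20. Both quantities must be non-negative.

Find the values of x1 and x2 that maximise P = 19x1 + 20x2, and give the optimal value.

x1 = 9, x2 = 5, maximum P = 271

The binding constraints are 4x1 + 7x2 = 71 and 9x1 + 9x2 = 126.
Solving simultaneously gives x1 = 9, x2 = 5.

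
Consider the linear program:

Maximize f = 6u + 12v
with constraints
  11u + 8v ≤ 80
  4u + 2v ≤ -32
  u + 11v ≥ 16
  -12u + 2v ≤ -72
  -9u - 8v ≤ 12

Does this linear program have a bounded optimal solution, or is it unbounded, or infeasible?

infeasible

The boundaries 11u + 8v = 80 and 4u + 2v = -32 meet at (-208/5, 336/5), but that point violates -12u + 2v ≤ -72. Every candidate vertex is excluded by some other constraint, so the feasible region is empty.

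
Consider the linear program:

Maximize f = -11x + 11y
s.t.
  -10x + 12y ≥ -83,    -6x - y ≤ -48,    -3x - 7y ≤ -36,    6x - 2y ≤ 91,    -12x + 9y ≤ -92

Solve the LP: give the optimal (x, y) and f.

x = 127/6, y = 18, maximum f = -209/6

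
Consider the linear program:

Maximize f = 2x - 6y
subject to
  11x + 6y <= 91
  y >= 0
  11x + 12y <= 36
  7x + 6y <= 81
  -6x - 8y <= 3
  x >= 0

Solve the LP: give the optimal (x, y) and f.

x = 36/11, y = 0, maximum f = 72/11

Corner points and f = 2x - 6y:
  (36/11, 0) → f = 72/11
  (0, 0) → f = 0
  (0, 3) → f = -18

The binding constraints are y = 0 and 11x + 12y = 36.
Solving simultaneously gives x = 36/11, y = 0.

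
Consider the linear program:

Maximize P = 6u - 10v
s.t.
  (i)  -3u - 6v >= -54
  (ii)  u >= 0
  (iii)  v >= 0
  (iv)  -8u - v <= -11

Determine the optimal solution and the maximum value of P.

u = 18, v = 0, maximum P = 108

Vertices and P = 6u - 10v:
  (18, 0) → P = 108
  (4/15, 133/15) → P = -1306/15
  (11/8, 0) → P = 33/4

At the optimal vertex, -3u - 6v = -54 and v = 0.
Solving simultaneously gives u = 18, v = 0.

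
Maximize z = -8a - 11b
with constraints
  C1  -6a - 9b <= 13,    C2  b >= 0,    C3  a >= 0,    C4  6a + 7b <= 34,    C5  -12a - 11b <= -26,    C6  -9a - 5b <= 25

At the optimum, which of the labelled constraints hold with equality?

C2 and C5

Feasible corners and z = -8a - 11b:
  (17/3, 0) → z = -136/3
  (13/6, 0) → z = -52/3
  (0, 34/7) → z = -374/7
  (0, 26/11) → z = -26

The maximum is at (13/6, 0). Substituting into each constraint, equality holds for C2 and C5; the remaining constraints have slack.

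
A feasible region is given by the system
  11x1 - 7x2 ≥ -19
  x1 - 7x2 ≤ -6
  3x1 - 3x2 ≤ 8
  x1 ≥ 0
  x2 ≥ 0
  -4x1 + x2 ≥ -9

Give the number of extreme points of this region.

The feasible vertices (each the meet of two boundaries and inside every other half-plane) are:
  (0, 19/7)
  (82/17, 175/17)
  (0, 6/7)
  (23/9, 11/9)

4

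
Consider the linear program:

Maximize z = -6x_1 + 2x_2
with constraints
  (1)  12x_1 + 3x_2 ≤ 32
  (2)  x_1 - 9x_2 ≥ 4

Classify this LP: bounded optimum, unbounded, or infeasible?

From the feasible point (100/37, -16/111), moving in the direction (-9, -1) keeps every constraint satisfied while z increases without bound.

unbounded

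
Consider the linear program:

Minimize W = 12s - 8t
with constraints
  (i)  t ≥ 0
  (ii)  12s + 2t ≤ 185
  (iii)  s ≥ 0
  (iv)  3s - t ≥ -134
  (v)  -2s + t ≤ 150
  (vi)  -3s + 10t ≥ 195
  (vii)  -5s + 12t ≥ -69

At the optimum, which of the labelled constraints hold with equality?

Feasible corners and W = 12s - 8t:
  (0, 185/2) → W = -740
  (730/63, 965/42) → W = -940/21
  (0, 39/2) → W = -156

The minimum is at (0, 185/2). Substituting into each constraint, equality holds for (ii) and (iii); the remaining constraints have slack.

(ii) and (iii)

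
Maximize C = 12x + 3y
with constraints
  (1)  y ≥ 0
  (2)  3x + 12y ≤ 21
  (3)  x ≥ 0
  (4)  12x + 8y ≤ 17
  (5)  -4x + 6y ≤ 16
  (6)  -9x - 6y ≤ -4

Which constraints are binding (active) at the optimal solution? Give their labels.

Extreme points and C = 12x + 3y:
  (17/12, 0) → C = 17
  (4/9, 0) → C = 16/3
  (0, 7/4) → C = 21/4
  (3/10, 67/40) → C = 69/8
  (0, 2/3) → C = 2

The maximum is at (17/12, 0). Substituting into each constraint, equality holds for (1) and (4); the remaining constraints have slack.

(1) and (4)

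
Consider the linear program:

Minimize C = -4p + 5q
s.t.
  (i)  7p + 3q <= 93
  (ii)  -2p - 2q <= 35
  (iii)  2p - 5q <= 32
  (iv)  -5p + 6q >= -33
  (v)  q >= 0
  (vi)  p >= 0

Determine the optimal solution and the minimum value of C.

Extreme points and C = -4p + 5q:
  (219/19, 78/19) → C = -486/19
  (0, 31) → C = 155
  (33/5, 0) → C = -132/5
  (0, 0) → C = 0

p = 33/5, q = 0, minimum C = -132/5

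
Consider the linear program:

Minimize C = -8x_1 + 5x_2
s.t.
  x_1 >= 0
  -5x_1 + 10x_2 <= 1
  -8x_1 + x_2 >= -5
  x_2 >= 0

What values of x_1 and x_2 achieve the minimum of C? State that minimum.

x_1 = 5/8, x_2 = 0, minimum C = -5

Feasible corners and C = -8x_1 + 5x_2:
  (0, 1/10) → C = 1/2
  (0, 0) → C = 0
  (17/25, 11/25) → C = -81/25
  (5/8, 0) → C = -5

The binding constraints are -8x_1 + x_2 = -5 and x_2 = 0.
Solving simultaneously gives x_1 = 5/8, x_2 = 0.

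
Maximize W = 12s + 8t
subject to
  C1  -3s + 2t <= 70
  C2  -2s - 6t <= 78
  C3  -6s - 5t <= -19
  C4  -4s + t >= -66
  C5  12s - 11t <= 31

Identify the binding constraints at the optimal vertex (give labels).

C1 and C4

Corner points and W = 12s + 8t:
  (-104/9, 53/3) → W = 8/3
  (202/5, 478/5) → W = 6248/5
  (26/9, 1/3) → W = 112/3
  (695/32, 167/8) → W = 3421/8

The maximum is at (202/5, 478/5). Substituting into each constraint, equality holds for C1 and C4; the remaining constraints have slack.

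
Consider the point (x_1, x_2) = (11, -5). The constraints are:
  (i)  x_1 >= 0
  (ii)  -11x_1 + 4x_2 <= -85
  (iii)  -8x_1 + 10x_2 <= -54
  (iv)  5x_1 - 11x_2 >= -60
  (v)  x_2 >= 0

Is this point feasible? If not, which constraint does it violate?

Constraint (v): x_2 = -5, which is not ≥ 0. All other constraints are satisfied.

not feasible — violates (v)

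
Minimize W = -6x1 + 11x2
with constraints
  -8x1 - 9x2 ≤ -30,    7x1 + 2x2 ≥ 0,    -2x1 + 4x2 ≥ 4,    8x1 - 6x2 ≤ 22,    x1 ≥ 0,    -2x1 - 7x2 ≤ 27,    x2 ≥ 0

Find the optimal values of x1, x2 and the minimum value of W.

x1 = 28/5, x2 = 19/5, minimum W = 41/5

Corner points and W = -6x1 + 11x2:
  (42/25, 46/25) → W = 254/25
  (0, 10/3) → W = 110/3
  (28/5, 19/5) → W = 41/5
The feasible region is unbounded (it extends along (0, 1), (3, 4)), but W strictly increases along every unbounded feasible direction, so there is no improving ray and the minimum is attained at a vertex.

The optimum lies where -2x1 + 4x2 = 4 and 8x1 - 6x2 = 22.
Solving simultaneously gives x1 = 28/5, x2 = 19/5.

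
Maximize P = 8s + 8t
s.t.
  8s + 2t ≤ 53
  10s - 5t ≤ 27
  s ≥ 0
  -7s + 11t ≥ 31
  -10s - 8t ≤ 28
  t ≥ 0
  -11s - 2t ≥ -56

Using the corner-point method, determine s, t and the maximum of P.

The optimum lies where 8s + 2t = 53 and s = 0.
Solving simultaneously gives s = 0, t = 53/2.

s = 0, t = 53/2, maximum P = 212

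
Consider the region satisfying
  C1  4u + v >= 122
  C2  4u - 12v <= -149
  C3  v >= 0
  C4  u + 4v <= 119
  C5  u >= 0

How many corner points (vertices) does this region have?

3

Of the 10 pairwise boundary intersections, those satisfying every inequality are:
  (1315/52, 271/13)
  (123/5, 118/5)
  (208/7, 625/28)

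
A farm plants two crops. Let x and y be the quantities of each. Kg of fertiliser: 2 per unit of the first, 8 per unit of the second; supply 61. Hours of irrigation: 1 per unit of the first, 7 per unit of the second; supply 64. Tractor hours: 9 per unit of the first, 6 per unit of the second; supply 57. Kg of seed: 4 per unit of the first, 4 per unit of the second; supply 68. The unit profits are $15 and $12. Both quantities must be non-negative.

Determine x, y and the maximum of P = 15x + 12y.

x = 3/2, y = 29/4, maximum P = 219/2

Extreme points and P = 15x + 12y:
  (0, 0) → P = 0
  (0, 61/8) → P = 183/2
  (19/3, 0) → P = 95
  (3/2, 29/4) → P = 219/2

At the optimal vertex, 2x + 8y = 61 and 9x + 6y = 57.
Solving simultaneously gives x = 3/2, y = 29/4.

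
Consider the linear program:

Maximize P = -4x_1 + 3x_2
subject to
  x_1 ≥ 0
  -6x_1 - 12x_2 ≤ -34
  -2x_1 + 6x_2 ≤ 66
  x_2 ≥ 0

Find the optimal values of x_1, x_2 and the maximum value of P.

x_1 = 0, x_2 = 11, maximum P = 33

Vertices and P = -4x_1 + 3x_2:
  (0, 17/6) → P = 17/2
  (0, 11) → P = 33
  (17/3, 0) → P = -68/3
The feasible region is unbounded (it extends along (3, 1), (1, 0)), but P strictly decreases along every unbounded feasible direction, so there is no improving ray and the maximum is attained at a vertex.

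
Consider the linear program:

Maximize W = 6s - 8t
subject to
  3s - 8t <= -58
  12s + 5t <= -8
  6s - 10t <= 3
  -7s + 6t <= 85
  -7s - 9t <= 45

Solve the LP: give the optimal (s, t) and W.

Extreme points and W = 6s - 8t:
  (-118/37, 224/37) → W = -2500/37
  (-166/19, 151/38) → W = -1600/19
  (-473/107, 964/107) → W = -10550/107

The optimum lies where 3s - 8t = -58 and 12s + 5t = -8.
Solving simultaneously gives s = -118/37, t = 224/37.

s = -118/37, t = 224/37, maximum W = -2500/37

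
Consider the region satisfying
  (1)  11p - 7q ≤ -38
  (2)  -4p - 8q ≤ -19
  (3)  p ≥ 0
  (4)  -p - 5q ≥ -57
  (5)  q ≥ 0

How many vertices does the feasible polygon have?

3

Of the 10 pairwise boundary intersections, those satisfying every inequality are:
  (0, 38/7)
  (209/62, 665/62)
  (0, 57/5)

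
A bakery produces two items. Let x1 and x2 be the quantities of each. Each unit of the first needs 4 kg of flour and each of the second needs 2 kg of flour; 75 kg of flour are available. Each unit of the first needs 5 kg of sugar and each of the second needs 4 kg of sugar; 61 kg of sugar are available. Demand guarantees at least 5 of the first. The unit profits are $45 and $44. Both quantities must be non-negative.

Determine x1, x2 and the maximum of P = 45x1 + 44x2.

At the optimal vertex, 5x1 + 4x2 = 61 and x1 = 5.
Solving simultaneously gives x1 = 5, x2 = 9.

x1 = 5, x2 = 9, maximum P = 621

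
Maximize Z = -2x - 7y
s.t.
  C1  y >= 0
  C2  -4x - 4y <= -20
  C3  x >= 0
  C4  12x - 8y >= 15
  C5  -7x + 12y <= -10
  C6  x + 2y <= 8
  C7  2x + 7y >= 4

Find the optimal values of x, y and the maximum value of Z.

x = 5, y = 0, maximum Z = -10

The binding constraints are y = 0 and -4x - 4y = -20.
Solving simultaneously gives x = 5, y = 0.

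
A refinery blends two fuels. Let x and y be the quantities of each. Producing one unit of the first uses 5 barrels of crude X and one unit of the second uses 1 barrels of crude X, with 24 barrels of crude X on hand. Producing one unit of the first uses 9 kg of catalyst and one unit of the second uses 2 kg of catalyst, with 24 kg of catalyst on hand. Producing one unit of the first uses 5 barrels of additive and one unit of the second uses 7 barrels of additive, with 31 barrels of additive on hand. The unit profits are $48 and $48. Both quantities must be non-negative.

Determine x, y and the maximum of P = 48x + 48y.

Extreme points and P = 48x + 48y:
  (0, 0) → P = 0
  (0, 31/7) → P = 1488/7
  (8/3, 0) → P = 128
  (2, 3) → P = 240

x = 2, y = 3, maximum P = 240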